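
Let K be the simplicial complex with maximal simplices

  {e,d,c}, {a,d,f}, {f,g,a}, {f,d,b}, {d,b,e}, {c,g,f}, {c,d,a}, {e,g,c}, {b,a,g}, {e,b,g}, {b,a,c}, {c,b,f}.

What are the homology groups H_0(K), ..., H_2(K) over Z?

Fix the vertex order a < b < c < d < e < f < g and write every simplex with vertices in increasing order. Then dim K = 2 and the simplices of K are:

  0-simplices (7): a, b, c, d, e, f, g
  1-simplices (18): ab, ac, ad, af, ag, bc, bd, be, bf, bg, cd, ce, cf, cg, de, df, eg, fg
  2-simplices (12): abc, abg, acd, adf, afg, bcf, bde, bdf, beg, cde, ceg, cfg

so the chain groups are C_0 ≅ Z^7, C_1 ≅ Z^18, C_2 ≅ Z^12.

Boundary ∂_1: C_1 → C_0 sends each edge [p,q] (with p < q) to q − p. For instance
  ∂de = e − d.
The 7×18 boundary matrix has rank 6 and Smith normal form diag(1,1,1,1,1,1).

The boundary map ∂_2: C_2 → C_1 maps a triangle to the signed sum of its edges. For instance
  ∂adf = df − af + ad,
  ∂beg = eg − bg + be.
This gives a 18×12 integer matrix of rank 12; reducing to Smith normal form yields diagonal entries (1,1,1,1,1,1,1,1,1,1,1,2).

From H_k ≅ ker(∂_k) / im(∂_{k+1}) we obtain:

  H_0: rank C_0 − rank ∂_1 = 7 − 6 = 1, and the invariant factors of ∂_1 are all 1, so H_0 = Z.
  H_1: rank ker ∂_1 − rank ∂_2 = (18 − 6) − 12 = 0, and ∂_2 has invariant factor 2 > 1, so H_1 = Z/2.
  H_2: rank ker ∂_2 − rank ∂_3 = (12 − 12) − 0 = 0, and there is no ∂_3, so H_2 = 0.

H_0 = Z,  H_1 = Z/2,  H_2 = 0.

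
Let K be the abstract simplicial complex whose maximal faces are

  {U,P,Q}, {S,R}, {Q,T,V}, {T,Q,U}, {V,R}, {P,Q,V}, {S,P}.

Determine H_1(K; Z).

H_1 ≅ Z.

We work with the vertex ordering P < Q < R < S < T < U < V. The simplices of K, each written with vertices in increasing order, are:

  0-simplices (7): P, Q, R, S, T, U, V
  1-simplices (11): PQ, PS, PU, PV, QT, QU, QV, RS, RV, TU, TV
  2-simplices (4): PQU, PQV, QTU, QTV

so the chain groups are C_0 ≅ Z^7, C_1 ≅ Z^11, C_2 ≅ Z^4.

Boundary ∂_1: C_1 → C_0 maps an edge to its endpoints' difference, ∂[p,q] = q − p. For instance
  ∂TU = U − T.
The resulting 7×11 matrix has rank 6, and its Smith normal form has invariant factors (1,1,1,1,1,1).

∂_2: C_2 → C_1 acts by ∂[p,q,r] = [q,r] − [p,r] + [p,q]. For instance
  ∂PQV = QV − PV + PQ,
  ∂QTV = TV − QV + QT.
The resulting 11×4 matrix has rank 4, and its Smith normal form has invariant factors (1,1,1,1).

Now H_k = ker ∂_k / im ∂_{k+1}, so:

  H_1: rank ker ∂_1 − rank ∂_2 = (11 − 6) − 4 = 1, and the invariant factors of ∂_2 are all 1, so H_1 = Z.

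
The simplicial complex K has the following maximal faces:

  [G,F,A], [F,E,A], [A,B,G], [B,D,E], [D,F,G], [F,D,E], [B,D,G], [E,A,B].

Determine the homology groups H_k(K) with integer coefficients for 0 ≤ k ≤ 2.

We work with the vertex ordering A < B < D < E < F < G. The simplices of K, each written with vertices in increasing order, are:

  0-simplices (6): A, B, D, E, F, G
  1-simplices (12): AB, AE, AF, AG, BD, BE, BG, DE, DF, DG, EF, FG
  2-simplices (8): ABE, ABG, AEF, AFG, BDE, BDG, DEF, DFG

Hence C_0 ≅ Z^6, C_1 ≅ Z^12, C_2 ≅ Z^8.

Boundary ∂_1: C_1 → C_0 maps an edge to its endpoints' difference, ∂[p,q] = q − p. For instance
  ∂DE = E − D.
The 6×12 boundary matrix has rank 5 and Smith normal form diag(1,1,1,1,1).

The boundary map ∂_2: C_2 → C_1 maps a triangle to the signed sum of its edges. For instance
  ∂ABG = BG − AG + AB,
  ∂ABE = BE − AE + AB.
As a 12×8 matrix over Z this has rank 7, with invariant factors (1,1,1,1,1,1,1).

Computing H_k = (kernel of ∂_k) / (image of ∂_{k+1}):

  H_0: rank C_0 − rank ∂_1 = 6 − 5 = 1, and the invariant factors of ∂_1 are all 1, so H_0 ≅ Z.
  H_1: rank ker ∂_1 − rank ∂_2 = (12 − 5) − 7 = 0, and the invariant factors of ∂_2 are all 1, so H_1 ≅ 0.
  H_2: rank ker ∂_2 − rank ∂_3 = (8 − 7) − 0 = 1, and there is no ∂_3, so H_2 ≅ Z.

H_0 = Z,  H_1 = 0,  H_2 = Z.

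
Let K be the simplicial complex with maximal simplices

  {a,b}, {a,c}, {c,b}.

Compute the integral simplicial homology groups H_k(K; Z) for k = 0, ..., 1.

H_0 ≅ Z,  H_1 ≅ Z.

We work with the vertex ordering a < b < c. The simplices of K, each written with vertices in increasing order, are:

  0-simplices (3): a, b, c
  1-simplices (3): ab, ac, bc

Hence C_0 ≅ Z^3, C_1 ≅ Z^3.

Boundary ∂_1: C_1 → C_0 maps an edge to its endpoints' difference, ∂[p,q] = q − p. For instance
  ∂ac = c − a.
This gives a 3×3 integer matrix of rank 2; reducing to Smith normal form yields diagonal entries (1,1).

Reading off H_k = ker ∂_k / im ∂_{k+1}:

  H_0: rank C_0 − rank ∂_1 = 3 − 2 = 1, and the invariant factors of ∂_1 are all 1, so H_0 ≅ Z.
  H_1: rank ker ∂_1 − rank ∂_2 = (3 − 2) − 0 = 1, and there is no ∂_2, so H_1 ≅ Z.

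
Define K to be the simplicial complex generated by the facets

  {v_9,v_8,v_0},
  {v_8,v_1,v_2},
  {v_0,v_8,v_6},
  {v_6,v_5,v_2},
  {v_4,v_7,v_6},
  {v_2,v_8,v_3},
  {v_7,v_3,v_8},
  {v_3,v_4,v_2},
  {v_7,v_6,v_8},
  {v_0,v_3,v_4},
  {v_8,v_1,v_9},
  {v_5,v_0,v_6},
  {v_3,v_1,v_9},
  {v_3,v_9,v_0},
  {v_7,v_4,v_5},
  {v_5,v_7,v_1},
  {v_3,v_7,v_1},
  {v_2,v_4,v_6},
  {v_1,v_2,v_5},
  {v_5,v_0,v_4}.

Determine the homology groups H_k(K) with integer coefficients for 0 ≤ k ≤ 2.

H_0 = Z,  H_1 = Z × Z/2,  H_2 = 0.

Take the total order v_0 < v_1 < v_2 < v_3 < v_4 < v_5 < v_6 < v_7 < v_8 < v_9 on the vertex set. Then K (dimension 2) consists of the simplices:

  0-simplices (10): [v_0], [v_1], [v_2], [v_3], [v_4], [v_5], [v_6], [v_7], [v_8], [v_9]
  1-simplices (30): (30 of them)
  2-simplices (20): (20 of them)

giving chain groups C_0 ≅ Z^10, C_1 ≅ Z^30, C_2 ≅ Z^20.

∂_1: C_1 → C_0 sends each edge [p,q] (with p < q) to q − p. For instance
  ∂[v_1,v_3] = [v_3] − [v_1].
As a 10×30 matrix over Z this has rank 9, with invariant factors (1,1,1,1,1,1,1,1,1).

Boundary ∂_2: C_2 → C_1 acts by ∂[p,q,r] = [q,r] − [p,r] + [p,q]. For instance
  ∂[v_2,v_5,v_6] = [v_5,v_6] − [v_2,v_6] + [v_2,v_5],
  ∂[v_2,v_3,v_4] = [v_3,v_4] − [v_2,v_4] + [v_2,v_3].
The resulting 30×20 matrix has rank 20, and its Smith normal form has invariant factors (1,1,1,1,1,1,1,1,1,1,1,1,1,1,1,1,1,1,1,2).

Reading off H_k = ker ∂_k / im ∂_{k+1}:

  H_0: rank C_0 − rank ∂_1 = 10 − 9 = 1, and the invariant factors of ∂_1 are all 1, so H_0 = Z.
  H_1: rank ker ∂_1 − rank ∂_2 = (30 − 9) − 20 = 1, and ∂_2 has invariant factor 2 > 1, so H_1 = Z × Z/2.
  H_2: rank ker ∂_2 − rank ∂_3 = (20 − 20) − 0 = 0, and there is no ∂_3, so H_2 = 0.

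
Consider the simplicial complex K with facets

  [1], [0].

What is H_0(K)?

H_0 = Z^2.

Order the vertices as 0 < 1. Listing each simplex with vertices in this order, K has dimension 0 with simplices:

  0-simplices (2): [0], [1]

Hence C_0 ≅ Z^2.

Computing H_k = (kernel of ∂_k) / (image of ∂_{k+1}):

  H_0: rank C_0 − rank ∂_1 = 2 − 0 = 2, and there is no ∂_1, so H_0 = Z^2.

(K is a triangulation of a set of 2 points.)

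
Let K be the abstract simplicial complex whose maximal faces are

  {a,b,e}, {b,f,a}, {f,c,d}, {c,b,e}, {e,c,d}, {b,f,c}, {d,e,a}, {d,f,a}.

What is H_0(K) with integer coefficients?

K has 6 vertices, 12 edges, 8 triangles.
rank ∂_0 = 0, rank ∂_1 = 5 ⇒ b_0 = 6 − 0 − 5 = 1; all invariant factors of ∂_1 are 1 so no torsion. So H_0 ≅ Z.

H_0 = Z.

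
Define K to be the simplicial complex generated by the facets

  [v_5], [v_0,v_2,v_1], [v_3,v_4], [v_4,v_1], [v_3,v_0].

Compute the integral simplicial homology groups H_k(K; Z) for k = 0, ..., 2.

H_0 ≅ Z^2,  H_1 ≅ Z,  H_2 = 0.

Fix the vertex order v_0 < v_1 < v_2 < v_3 < v_4 < v_5 and write every simplex with vertices in increasing order. Then dim K = 2 and the simplices of K are:

  0-simplices (6): [v_0], [v_1], [v_2], [v_3], [v_4], [v_5]
  1-simplices (6): [v_0,v_1], [v_0,v_2], [v_0,v_3], [v_1,v_2], [v_1,v_4], [v_3,v_4]
  2-simplices (1): [v_0,v_1,v_2]

giving chain groups C_0 ≅ Z^6, C_1 ≅ Z^6, C_2 ≅ Z^1.

∂_1: C_1 → C_0 maps an edge to its endpoints' difference, ∂[p,q] = q − p. For instance
  ∂[v_0,v_1] = [v_1] − [v_0].
The 6×6 boundary matrix has rank 4 and Smith normal form diag(1,1,1,1).

Boundary ∂_2: C_2 → C_1 sends each 2-simplex [p,q,r] to [q,r] − [p,r] + [p,q]. For instance
  ∂[v_0,v_1,v_2] = [v_1,v_2] − [v_0,v_2] + [v_0,v_1].
The 6×1 boundary matrix has rank 1 and Smith normal form diag(1).

Computing H_k = (kernel of ∂_k) / (image of ∂_{k+1}):

  H_0: rank C_0 − rank ∂_1 = 6 − 4 = 2, and the invariant factors of ∂_1 are all 1, so H_0 = Z^2.
  H_1: rank ker ∂_1 − rank ∂_2 = (6 − 4) − 1 = 1, and the invariant factors of ∂_2 are all 1, so H_1 = Z.
  H_2: rank ker ∂_2 − rank ∂_3 = (1 − 1) − 0 = 0, and there is no ∂_3, so H_2 = 0.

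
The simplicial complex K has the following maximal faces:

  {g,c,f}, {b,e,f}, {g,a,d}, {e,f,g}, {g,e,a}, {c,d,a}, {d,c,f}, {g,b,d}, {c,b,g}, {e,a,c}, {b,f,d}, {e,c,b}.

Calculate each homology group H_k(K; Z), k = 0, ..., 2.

H_0 ≅ Z,  H_1 ≅ Z/2,  H_2 = 0.

K has 7 vertices, 18 edges, 12 triangles.
rank ∂_0 = 0, rank ∂_1 = 6 ⇒ b_0 = 7 − 0 − 6 = 1; all invariant factors of ∂_1 are 1 so no torsion. So H_0 = Z.
rank ∂_1 = 6, rank ∂_2 = 12 ⇒ b_1 = 18 − 6 − 12 = 0; ∂_2 has invariant factor(s) [2] giving torsion. So H_1 = Z/2.
rank ∂_2 = 12, rank ∂_3 = 0 ⇒ b_2 = 12 − 12 − 0 = 0. So H_2 = 0.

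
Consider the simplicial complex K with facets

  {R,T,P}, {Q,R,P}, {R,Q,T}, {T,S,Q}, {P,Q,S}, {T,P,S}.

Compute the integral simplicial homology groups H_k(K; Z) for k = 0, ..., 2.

We work with the vertex ordering P < Q < R < S < T. The simplices of K, each written with vertices in increasing order, are:

  0-simplices (5): P, Q, R, S, T
  1-simplices (9): PQ, PR, PS, PT, QR, QS, QT, RT, ST
  2-simplices (6): PQR, PQS, PRT, PST, QRT, QST

so the chain groups are C_0 ≅ Z^5, C_1 ≅ Z^9, C_2 ≅ Z^6.

∂_1: C_1 → C_0 is given by ∂[p,q] = [q] − [p].
The 5×9 boundary matrix has rank 4 and Smith normal form diag(1,1,1,1).

The boundary map ∂_2: C_2 → C_1 acts by ∂[p,q,r] = [q,r] − [p,r] + [p,q]. For instance
  ∂QST = ST − QT + QS,
  ∂PST = ST − PT + PS.
The 9×6 boundary matrix has rank 5 and Smith normal form diag(1,1,1,1,1).

Reading off H_k = ker ∂_k / im ∂_{k+1}:

  H_0: rank C_0 − rank ∂_1 = 5 − 4 = 1, and the invariant factors of ∂_1 are all 1, so H_0 = Z.
  H_1: rank ker ∂_1 − rank ∂_2 = (9 − 4) − 5 = 0, and the invariant factors of ∂_2 are all 1, so H_1 = 0.
  H_2: rank ker ∂_2 − rank ∂_3 = (6 − 5) − 0 = 1, and there is no ∂_3, so H_2 = Z.

As a check, the Euler characteristic is 5 − 9 + 6 = 2, which agrees with 1 − 0 + 1 = 2.
(K is a triangulation of the 2-sphere S^2.)

H_0 ≅ Z,  H_1 = 0,  H_2 ≅ Z.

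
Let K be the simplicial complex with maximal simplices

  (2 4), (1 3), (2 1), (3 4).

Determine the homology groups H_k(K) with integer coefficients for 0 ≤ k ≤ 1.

H_0 = Z,  H_1 = Z.

Order the vertices as 1 < 2 < 3 < 4. Listing each simplex with vertices in this order, K has dimension 1 with simplices:

  0-simplices (4): [1], [2], [3], [4]
  1-simplices (4): [1,2], [1,3], [2,4], [3,4]

so the chain groups are C_0 ≅ Z^4, C_1 ≅ Z^4.

Boundary ∂_1: C_1 → C_0 maps an edge to its endpoints' difference, ∂[p,q] = q − p. For instance
  ∂[1,2] = [2] − [1].
The 4×4 boundary matrix has rank 3 and Smith normal form diag(1,1,1).

Reading off H_k = ker ∂_k / im ∂_{k+1}:

  H_0: rank C_0 − rank ∂_1 = 4 − 3 = 1, and the invariant factors of ∂_1 are all 1, so H_0 ≅ Z.
  H_1: rank ker ∂_1 − rank ∂_2 = (4 − 3) − 0 = 1, and there is no ∂_2, so H_1 ≅ Z.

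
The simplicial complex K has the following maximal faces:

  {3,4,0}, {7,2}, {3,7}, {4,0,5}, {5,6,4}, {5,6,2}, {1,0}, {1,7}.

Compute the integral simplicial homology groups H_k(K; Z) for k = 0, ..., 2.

H_0 = Z,  H_1 = Z^2,  H_2 = 0.

K has 8 vertices, 13 edges, 4 triangles.
rank ∂_0 = 0, rank ∂_1 = 7 ⇒ b_0 = 8 − 0 − 7 = 1; all invariant factors of ∂_1 are 1 so no torsion. So H_0 = Z.
rank ∂_1 = 7, rank ∂_2 = 4 ⇒ b_1 = 13 − 7 − 4 = 2; all invariant factors of ∂_2 are 1 so no torsion. So H_1 = Z^2.
rank ∂_2 = 4, rank ∂_3 = 0 ⇒ b_2 = 4 − 4 − 0 = 0. So H_2 = 0.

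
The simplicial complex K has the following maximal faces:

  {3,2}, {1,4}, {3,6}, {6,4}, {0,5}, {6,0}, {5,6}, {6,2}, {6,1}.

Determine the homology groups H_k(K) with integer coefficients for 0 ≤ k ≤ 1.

We work with the vertex ordering 0 < 1 < 2 < 3 < 4 < 5 < 6. The simplices of K, each written with vertices in increasing order, are:

  0-simplices (7): [0], [1], [2], [3], [4], [5], [6]
  1-simplices (9): [0,5], [0,6], [1,4], [1,6], [2,3], [2,6], [3,6], [4,6], [5,6]

so the chain groups are C_0 ≅ Z^7, C_1 ≅ Z^9.

The boundary map ∂_1: C_1 → C_0 sends each edge [p,q] (with p < q) to q − p. For instance
  ∂[3,6] = [6] − [3].
This gives a 7×9 integer matrix of rank 6; reducing to Smith normal form yields diagonal entries (1,1,1,1,1,1).

Reading off H_k = ker ∂_k / im ∂_{k+1}:

  H_0: rank C_0 − rank ∂_1 = 7 − 6 = 1, and the invariant factors of ∂_1 are all 1, so H_0 ≅ Z.
  H_1: rank ker ∂_1 − rank ∂_2 = (9 − 6) − 0 = 3, and there is no ∂_2, so H_1 ≅ Z^3.

H_0 ≅ Z,  H_1 ≅ Z^3.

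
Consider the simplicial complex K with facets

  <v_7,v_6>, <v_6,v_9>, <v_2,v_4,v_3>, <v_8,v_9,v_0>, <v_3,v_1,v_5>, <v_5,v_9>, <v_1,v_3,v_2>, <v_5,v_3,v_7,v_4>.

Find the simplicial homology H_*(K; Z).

Take the total order v_0 < v_1 < v_2 < v_3 < v_4 < v_5 < v_6 < v_7 < v_8 < v_9 on the vertex set. Then K (dimension 3) consists of the simplices:

  0-simplices (10): [v_0], [v_1], [v_2], [v_3], [v_4], [v_5], [v_6], [v_7], [v_8], [v_9]
  1-simplices (17): (17 of them)
  2-simplices (8): [v_0,v_8,v_9], [v_1,v_2,v_3], [v_1,v_3,v_5], [v_2,v_3,v_4], [v_3,v_4,v_5], [v_3,v_4,v_7], [v_3,v_5,v_7], [v_4,v_5,v_7]
  3-simplices (1): [v_3,v_4,v_5,v_7]

so the chain groups are C_0 ≅ Z^10, C_1 ≅ Z^17, C_2 ≅ Z^8, C_3 ≅ Z^1.

Boundary ∂_1: C_1 → C_0 is given by ∂[p,q] = [q] − [p]. For instance
  ∂[v_6,v_9] = [v_9] − [v_6].
The 10×17 boundary matrix has rank 9 and Smith normal form diag(1,1,1,1,1,1,1,1,1).

The boundary map ∂_2: C_2 → C_1 acts by ∂[p,q,r] = [q,r] − [p,r] + [p,q]. For instance
  ∂[v_4,v_5,v_7] = [v_5,v_7] − [v_4,v_7] + [v_4,v_5],
  ∂[v_0,v_8,v_9] = [v_8,v_9] − [v_0,v_9] + [v_0,v_8].
As a 17×8 matrix over Z this has rank 7, with invariant factors (1,1,1,1,1,1,1).

Boundary ∂_3: C_3 → C_2 sends each 3-simplex σ to the alternating sum Σ_i (−1)^i (σ with its i-th vertex removed). For instance
  ∂[v_3,v_4,v_5,v_7] = [v_4,v_5,v_7] − [v_3,v_5,v_7] + [v_3,v_4,v_7] − [v_3,v_4,v_5].
This gives a 8×1 integer matrix of rank 1; reducing to Smith normal form yields diagonal entries (1).

From H_k ≅ ker(∂_k) / im(∂_{k+1}) we obtain:

  H_0: rank C_0 − rank ∂_1 = 10 − 9 = 1, and the invariant factors of ∂_1 are all 1, so H_0 ≅ Z.
  H_1: rank ker ∂_1 − rank ∂_2 = (17 − 9) − 7 = 1, and the invariant factors of ∂_2 are all 1, so H_1 ≅ Z.
  H_2: rank ker ∂_2 − rank ∂_3 = (8 − 7) − 1 = 0, and the invariant factors of ∂_3 are all 1, so H_2 ≅ 0.
  H_3: rank ker ∂_3 − rank ∂_4 = (1 − 1) − 0 = 0, and there is no ∂_4, so H_3 ≅ 0.

As a check, the Euler characteristic is 10 − 17 + 8 − 1 = 0, which agrees with 1 − 1 + 0 − 0 = 0.

H_0 = Z,  H_1 = Z,  H_2 = 0,  H_3 = 0.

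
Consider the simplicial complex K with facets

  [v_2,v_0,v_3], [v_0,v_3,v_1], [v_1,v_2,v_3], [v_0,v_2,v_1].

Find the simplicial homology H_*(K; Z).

Take the total order v_0 < v_1 < v_2 < v_3 on the vertex set. Then K (dimension 2) consists of the simplices:

  0-simplices (4): [v_0], [v_1], [v_2], [v_3]
  1-simplices (6): [v_0,v_1], [v_0,v_2], [v_0,v_3], [v_1,v_2], [v_1,v_3], [v_2,v_3]
  2-simplices (4): [v_0,v_1,v_2], [v_0,v_1,v_3], [v_0,v_2,v_3], [v_1,v_2,v_3]

giving chain groups C_0 ≅ Z^4, C_1 ≅ Z^6, C_2 ≅ Z^4.

The boundary map ∂_1: C_1 → C_0 is given by ∂[p,q] = [q] − [p]. For instance
  ∂[v_0,v_1] = [v_1] − [v_0].
The resulting 4×6 matrix has rank 3, and its Smith normal form has invariant factors (1,1,1).

∂_2: C_2 → C_1 sends each 2-simplex [p,q,r] to [q,r] − [p,r] + [p,q]. For instance
  ∂[v_0,v_2,v_3] = [v_2,v_3] − [v_0,v_3] + [v_0,v_2],
  ∂[v_0,v_1,v_3] = [v_1,v_3] − [v_0,v_3] + [v_0,v_1].
The 6×4 boundary matrix has rank 3 and Smith normal form diag(1,1,1).

Computing H_k = (kernel of ∂_k) / (image of ∂_{k+1}):

  H_0: rank C_0 − rank ∂_1 = 4 − 3 = 1, and the invariant factors of ∂_1 are all 1, so H_0 = Z.
  H_1: rank ker ∂_1 − rank ∂_2 = (6 − 3) − 3 = 0, and the invariant factors of ∂_2 are all 1, so H_1 = 0.
  H_2: rank ker ∂_2 − rank ∂_3 = (4 − 3) − 0 = 1, and there is no ∂_3, so H_2 = Z.

As a check, the Euler characteristic is 4 − 6 + 4 = 2, which agrees with 1 − 0 + 1 = 2.

H_0 = Z,  H_1 = 0,  H_2 = Z.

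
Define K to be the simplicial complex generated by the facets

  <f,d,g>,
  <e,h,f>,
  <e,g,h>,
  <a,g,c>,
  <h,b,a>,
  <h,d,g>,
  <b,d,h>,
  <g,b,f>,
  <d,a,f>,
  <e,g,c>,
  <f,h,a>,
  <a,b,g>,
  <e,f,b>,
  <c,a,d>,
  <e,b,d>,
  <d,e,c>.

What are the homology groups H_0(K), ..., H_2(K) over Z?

Fix the vertex order a < b < c < d < e < f < g < h and write every simplex with vertices in increasing order. Then dim K = 2 and the simplices of K are:

  0-simplices (8): a, b, c, d, e, f, g, h
  1-simplices (24): ab, ac, ad, af, ag, ah, bd, be, bf, bg, bh, cd, ce, cg, de, df, dg, dh, ef, eg, eh, fg, fh, gh
  2-simplices (16): abg, abh, acd, acg, adf, afh, bde, bdh, bef, bfg, cde, ceg, dfg, dgh, efh, egh

so the chain groups are C_0 ≅ Z^8, C_1 ≅ Z^24, C_2 ≅ Z^16.

∂_1: C_1 → C_0 is given by ∂[p,q] = [q] − [p].
This gives a 8×24 integer matrix of rank 7; reducing to Smith normal form yields diagonal entries (1,1,1,1,1,1,1).

Boundary ∂_2: C_2 → C_1 maps a triangle to the signed sum of its edges. For instance
  ∂bfg = fg − bg + bf,
  ∂dfg = fg − dg + df.
As a 24×16 matrix over Z this has rank 15, with invariant factors (1,1,1,1,1,1,1,1,1,1,1,1,1,1,1).

Computing H_k = (kernel of ∂_k) / (image of ∂_{k+1}):

  H_0: rank C_0 − rank ∂_1 = 8 − 7 = 1, and the invariant factors of ∂_1 are all 1, so H_0 ≅ Z.
  H_1: rank ker ∂_1 − rank ∂_2 = (24 − 7) − 15 = 2, and the invariant factors of ∂_2 are all 1, so H_1 ≅ Z^2.
  H_2: rank ker ∂_2 − rank ∂_3 = (16 − 15) − 0 = 1, and there is no ∂_3, so H_2 ≅ Z.

(K is a triangulation of the torus T^2.)

H_0 ≅ Z,  H_1 ≅ Z^2,  H_2 ≅ Z.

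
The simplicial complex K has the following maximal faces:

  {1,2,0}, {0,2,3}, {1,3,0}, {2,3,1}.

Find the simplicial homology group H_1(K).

H_1 = 0.

Fix the vertex order 0 < 1 < 2 < 3 and write every simplex with vertices in increasing order. Then dim K = 2 and the simplices of K are:

  0-simplices (4): [0], [1], [2], [3]
  1-simplices (6): [0,1], [0,2], [0,3], [1,2], [1,3], [2,3]
  2-simplices (4): [0,1,2], [0,1,3], [0,2,3], [1,2,3]

so the chain groups are C_0 ≅ Z^4, C_1 ≅ Z^6, C_2 ≅ Z^4.

Boundary ∂_1: C_1 → C_0 sends each edge [p,q] (with p < q) to q − p.
As a 4×6 matrix over Z this has rank 3, with invariant factors (1,1,1).

The boundary map ∂_2: C_2 → C_1 acts by ∂[p,q,r] = [q,r] − [p,r] + [p,q]. For instance
  ∂[0,2,3] = [2,3] − [0,3] + [0,2],
  ∂[1,2,3] = [2,3] − [1,3] + [1,2].
The 6×4 boundary matrix has rank 3 and Smith normal form diag(1,1,1).

From H_k ≅ ker(∂_k) / im(∂_{k+1}) we obtain:

  H_1: rank ker ∂_1 − rank ∂_2 = (6 − 3) − 3 = 0, and the invariant factors of ∂_2 are all 1, so H_1 ≅ 0.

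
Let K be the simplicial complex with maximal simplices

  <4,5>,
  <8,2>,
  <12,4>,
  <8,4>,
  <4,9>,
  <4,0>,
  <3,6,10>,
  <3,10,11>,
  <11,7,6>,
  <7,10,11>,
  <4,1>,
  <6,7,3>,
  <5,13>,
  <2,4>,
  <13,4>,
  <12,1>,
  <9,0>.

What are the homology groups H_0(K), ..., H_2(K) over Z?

Take the total order 0 < 1 < 2 < 3 < 4 < 5 < 6 < 7 < 8 < 9 < 10 < 11 < 12 < 13 on the vertex set. Then K (dimension 2) consists of the simplices:

  0-simplices (14): [0], [1], [2], [3], [4], [5], [6], [7], [8], [9], [10], [11], [12], [13]
  1-simplices (22): (22 of them)
  2-simplices (5): [3,6,7], [3,6,10], [3,10,11], [6,7,11], [7,10,11]

so the chain groups are C_0 ≅ Z^14, C_1 ≅ Z^22, C_2 ≅ Z^5.

∂_1: C_1 → C_0 is given by ∂[p,q] = [q] − [p]. For instance
  ∂[1,12] = [12] − [1].
The resulting 14×22 matrix has rank 12, and its Smith normal form has invariant factors (1,1,1,1,1,1,1,1,1,1,1,1).

∂_2: C_2 → C_1 sends each 2-simplex [p,q,r] to [q,r] − [p,r] + [p,q]. For instance
  ∂[7,10,11] = [10,11] − [7,11] + [7,10],
  ∂[3,6,10] = [6,10] − [3,10] + [3,6].
As a 22×5 matrix over Z this has rank 5, with invariant factors (1,1,1,1,1).

From H_k ≅ ker(∂_k) / im(∂_{k+1}) we obtain:

  H_0: rank C_0 − rank ∂_1 = 14 − 12 = 2, and the invariant factors of ∂_1 are all 1, so H_0 = Z^2.
  H_1: rank ker ∂_1 − rank ∂_2 = (22 − 12) − 5 = 5, and the invariant factors of ∂_2 are all 1, so H_1 = Z^5.
  H_2: rank ker ∂_2 − rank ∂_3 = (5 − 5) − 0 = 0, and there is no ∂_3, so H_2 = 0.

As a check, the Euler characteristic is 14 − 22 + 5 = -3, which agrees with 2 − 5 + 0 = -3.
(K is a triangulation of the disjoint union of the Möbius band and a wedge of 4 circles.)

H_0 = Z^2,  H_1 = Z^5,  H_2 = 0.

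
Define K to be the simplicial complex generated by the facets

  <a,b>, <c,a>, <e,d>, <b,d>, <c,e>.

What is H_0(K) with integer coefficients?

H_0 = Z.

We work with the vertex ordering a < b < c < d < e. The simplices of K, each written with vertices in increasing order, are:

  0-simplices (5): a, b, c, d, e
  1-simplices (5): ab, ac, bd, ce, de

giving chain groups C_0 ≅ Z^5, C_1 ≅ Z^5.

The boundary map ∂_1: C_1 → C_0 is given by ∂[p,q] = [q] − [p].
As a 5×5 matrix over Z this has rank 4, with invariant factors (1,1,1,1).

Computing H_k = (kernel of ∂_k) / (image of ∂_{k+1}):

  H_0: rank C_0 − rank ∂_1 = 5 − 4 = 1, and the invariant factors of ∂_1 are all 1, so H_0 ≅ Z.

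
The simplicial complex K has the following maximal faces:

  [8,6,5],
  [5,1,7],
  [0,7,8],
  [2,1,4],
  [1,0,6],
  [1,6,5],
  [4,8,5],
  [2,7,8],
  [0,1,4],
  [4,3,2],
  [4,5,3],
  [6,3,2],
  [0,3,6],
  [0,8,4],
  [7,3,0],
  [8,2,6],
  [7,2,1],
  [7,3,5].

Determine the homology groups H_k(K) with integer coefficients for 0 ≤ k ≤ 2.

K has 9 vertices, 27 edges, 18 triangles.
rank ∂_0 = 0, rank ∂_1 = 8 ⇒ b_0 = 9 − 0 − 8 = 1; all invariant factors of ∂_1 are 1 so no torsion. So H_0 = Z.
rank ∂_1 = 8, rank ∂_2 = 17 ⇒ b_1 = 27 − 8 − 17 = 2; all invariant factors of ∂_2 are 1 so no torsion. So H_1 = Z^2.
rank ∂_2 = 17, rank ∂_3 = 0 ⇒ b_2 = 18 − 17 − 0 = 1. So H_2 = Z.

H_0 = Z,  H_1 = Z^2,  H_2 = Z.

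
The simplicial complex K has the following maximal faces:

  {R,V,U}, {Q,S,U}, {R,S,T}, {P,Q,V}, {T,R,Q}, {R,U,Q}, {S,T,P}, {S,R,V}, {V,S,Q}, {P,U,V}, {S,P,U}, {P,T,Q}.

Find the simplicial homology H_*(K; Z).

H_0 = Z,  H_1 = Z_2,  H_2 = 0.

Take the total order P < Q < R < S < T < U < V on the vertex set. Then K (dimension 2) consists of the simplices:

  0-simplices (7): P, Q, R, S, T, U, V
  1-simplices (18): PQ, PS, PT, PU, PV, QR, QS, QT, QU, QV, RS, RT, RU, RV, ST, SU, SV, UV
  2-simplices (12): PQT, PQV, PST, PSU, PUV, QRT, QRU, QSU, QSV, RST, RSV, RUV

giving chain groups C_0 ≅ Z^7, C_1 ≅ Z^18, C_2 ≅ Z^12.

The boundary map ∂_1: C_1 → C_0 sends each edge [p,q] (with p < q) to q − p.
The 7×18 boundary matrix has rank 6 and Smith normal form diag(1,1,1,1,1,1).

The boundary map ∂_2: C_2 → C_1 acts by ∂[p,q,r] = [q,r] − [p,r] + [p,q]. For instance
  ∂RST = ST − RT + RS,
  ∂QSU = SU − QU + QS.
As a 18×12 matrix over Z this has rank 12, with invariant factors (1,1,1,1,1,1,1,1,1,1,1,2).

From H_k ≅ ker(∂_k) / im(∂_{k+1}) we obtain:

  H_0: rank C_0 − rank ∂_1 = 7 − 6 = 1, and the invariant factors of ∂_1 are all 1, so H_0 ≅ Z.
  H_1: rank ker ∂_1 − rank ∂_2 = (18 − 6) − 12 = 0, and ∂_2 has invariant factor 2 > 1, so H_1 ≅ Z_2.
  H_2: rank ker ∂_2 − rank ∂_3 = (12 − 12) − 0 = 0, and there is no ∂_3, so H_2 ≅ 0.

(K is a triangulation of the real projective plane RP^2.)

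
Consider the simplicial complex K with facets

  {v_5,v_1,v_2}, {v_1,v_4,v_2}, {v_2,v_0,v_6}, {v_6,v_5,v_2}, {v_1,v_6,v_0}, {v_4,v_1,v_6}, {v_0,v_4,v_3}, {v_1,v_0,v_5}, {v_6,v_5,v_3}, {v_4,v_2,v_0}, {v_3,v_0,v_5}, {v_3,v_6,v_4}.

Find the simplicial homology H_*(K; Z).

K has 7 vertices, 18 edges, 12 triangles.
rank ∂_0 = 0, rank ∂_1 = 6 ⇒ b_0 = 7 − 0 − 6 = 1; all invariant factors of ∂_1 are 1 so no torsion. So H_0 = Z.
rank ∂_1 = 6, rank ∂_2 = 12 ⇒ b_1 = 18 − 6 − 12 = 0; ∂_2 has invariant factor(s) [2] giving torsion. So H_1 = Z/2.
rank ∂_2 = 12, rank ∂_3 = 0 ⇒ b_2 = 12 − 12 − 0 = 0. So H_2 = 0.

H_0 ≅ Z,  H_1 ≅ Z/2,  H_2 = 0.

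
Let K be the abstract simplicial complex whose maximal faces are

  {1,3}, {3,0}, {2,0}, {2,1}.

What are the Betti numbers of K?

b_0 = 1, b_1 = 1.

Take the total order 0 < 1 < 2 < 3 on the vertex set. Then K (dimension 1) consists of the simplices:

  0-simplices (4): [0], [1], [2], [3]
  1-simplices (4): [0,2], [0,3], [1,2], [1,3]

Hence C_0 ≅ Z^4, C_1 ≅ Z^4.

∂_1: C_1 → C_0 sends each edge [p,q] (with p < q) to q − p.
The resulting 4×4 matrix has rank 3, and its Smith normal form has invariant factors (1,1,1).

Reading off H_k = ker ∂_k / im ∂_{k+1}:

  H_0: rank C_0 − rank ∂_1 = 4 − 3 = 1, and the invariant factors of ∂_1 are all 1, so H_0 = Z.
  H_1: rank ker ∂_1 − rank ∂_2 = (4 − 3) − 0 = 1, and there is no ∂_2, so H_1 = Z.

Hence the Betti numbers are b_0 = 1, b_1 = 1.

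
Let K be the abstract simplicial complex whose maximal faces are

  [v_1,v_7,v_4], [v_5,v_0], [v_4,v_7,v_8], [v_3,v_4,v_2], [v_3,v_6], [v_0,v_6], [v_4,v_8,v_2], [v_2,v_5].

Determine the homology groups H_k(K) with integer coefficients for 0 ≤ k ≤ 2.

H_0 ≅ Z,  H_1 ≅ Z,  H_2 = 0.

Take the total order v_0 < v_1 < v_2 < v_3 < v_4 < v_5 < v_6 < v_7 < v_8 on the vertex set. Then K (dimension 2) consists of the simplices:

  0-simplices (9): [v_0], [v_1], [v_2], [v_3], [v_4], [v_5], [v_6], [v_7], [v_8]
  1-simplices (13): [v_0,v_5], [v_0,v_6], [v_1,v_4], [v_1,v_7], [v_2,v_3], [v_2,v_4], [v_2,v_5], [v_2,v_8], [v_3,v_4], [v_3,v_6], [v_4,v_7], [v_4,v_8], [v_7,v_8]
  2-simplices (4): [v_1,v_4,v_7], [v_2,v_3,v_4], [v_2,v_4,v_8], [v_4,v_7,v_8]

giving chain groups C_0 ≅ Z^9, C_1 ≅ Z^13, C_2 ≅ Z^4.

Boundary ∂_1: C_1 → C_0 is given by ∂[p,q] = [q] − [p]. For instance
  ∂[v_3,v_6] = [v_6] − [v_3].
This gives a 9×13 integer matrix of rank 8; reducing to Smith normal form yields diagonal entries (1,1,1,1,1,1,1,1).

Boundary ∂_2: C_2 → C_1 acts by ∂[p,q,r] = [q,r] − [p,r] + [p,q]. For instance
  ∂[v_2,v_3,v_4] = [v_3,v_4] − [v_2,v_4] + [v_2,v_3],
  ∂[v_4,v_7,v_8] = [v_7,v_8] − [v_4,v_8] + [v_4,v_7].
As a 13×4 matrix over Z this has rank 4, with invariant factors (1,1,1,1).

Computing H_k = (kernel of ∂_k) / (image of ∂_{k+1}):

  H_0: rank C_0 − rank ∂_1 = 9 − 8 = 1, and the invariant factors of ∂_1 are all 1, so H_0 = Z.
  H_1: rank ker ∂_1 − rank ∂_2 = (13 − 8) − 4 = 1, and the invariant factors of ∂_2 are all 1, so H_1 = Z.
  H_2: rank ker ∂_2 − rank ∂_3 = (4 − 4) − 0 = 0, and there is no ∂_3, so H_2 = 0.

As a check, the Euler characteristic is 9 − 13 + 4 = 0, which agrees with 1 − 1 + 0 = 0.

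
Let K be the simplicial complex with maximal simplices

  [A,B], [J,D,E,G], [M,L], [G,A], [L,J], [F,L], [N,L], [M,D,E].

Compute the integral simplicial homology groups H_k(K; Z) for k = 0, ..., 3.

K has 10 vertices, 14 edges, 5 triangles, 1 3-simplex.
rank ∂_0 = 0, rank ∂_1 = 9 ⇒ b_0 = 10 − 0 − 9 = 1; all invariant factors of ∂_1 are 1 so no torsion. So H_0 ≅ Z.
rank ∂_1 = 9, rank ∂_2 = 4 ⇒ b_1 = 14 − 9 − 4 = 1; all invariant factors of ∂_2 are 1 so no torsion. So H_1 ≅ Z.
rank ∂_2 = 4, rank ∂_3 = 1 ⇒ b_2 = 5 − 4 − 1 = 0; all invariant factors of ∂_3 are 1 so no torsion. So H_2 ≅ 0.
rank ∂_3 = 1, rank ∂_4 = 0 ⇒ b_3 = 1 − 1 − 0 = 0. So H_3 ≅ 0.

H_0 ≅ Z,  H_1 ≅ Z,  H_2 = 0,  H_3 = 0.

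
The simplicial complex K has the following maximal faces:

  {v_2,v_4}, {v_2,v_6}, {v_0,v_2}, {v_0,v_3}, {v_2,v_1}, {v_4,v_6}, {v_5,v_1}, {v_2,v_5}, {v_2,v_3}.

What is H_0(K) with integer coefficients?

H_0 ≅ Z.

Take the total order v_0 < v_1 < v_2 < v_3 < v_4 < v_5 < v_6 on the vertex set. Then K (dimension 1) consists of the simplices:

  0-simplices (7): [v_0], [v_1], [v_2], [v_3], [v_4], [v_5], [v_6]
  1-simplices (9): [v_0,v_2], [v_0,v_3], [v_1,v_2], [v_1,v_5], [v_2,v_3], [v_2,v_4], [v_2,v_5], [v_2,v_6], [v_4,v_6]

Hence C_0 ≅ Z^7, C_1 ≅ Z^9.

The boundary map ∂_1: C_1 → C_0 sends each edge [p,q] (with p < q) to q − p.
The resulting 7×9 matrix has rank 6, and its Smith normal form has invariant factors (1,1,1,1,1,1).

Computing H_k = (kernel of ∂_k) / (image of ∂_{k+1}):

  H_0: rank C_0 − rank ∂_1 = 7 − 6 = 1, and the invariant factors of ∂_1 are all 1, so H_0 ≅ Z.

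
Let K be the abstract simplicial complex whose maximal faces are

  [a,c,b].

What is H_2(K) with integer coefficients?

Take the total order a < b < c on the vertex set. Then K (dimension 2) consists of the simplices:

  0-simplices (3): a, b, c
  1-simplices (3): ab, ac, bc
  2-simplices (1): abc

Hence C_0 ≅ Z^3, C_1 ≅ Z^3, C_2 ≅ Z^1.

Boundary ∂_1: C_1 → C_0 is given by ∂[p,q] = [q] − [p].
This gives a 3×3 integer matrix of rank 2; reducing to Smith normal form yields diagonal entries (1,1).

The boundary map ∂_2: C_2 → C_1 acts by ∂[p,q,r] = [q,r] − [p,r] + [p,q]. For instance
  ∂abc = bc − ac + ab.
The resulting 3×1 matrix has rank 1, and its Smith normal form has invariant factors (1).

Now H_k = ker ∂_k / im ∂_{k+1}, so:

  H_2: rank ker ∂_2 − rank ∂_3 = (1 − 1) − 0 = 0, and there is no ∂_3, so H_2 = 0.

H_2 ≅ 0.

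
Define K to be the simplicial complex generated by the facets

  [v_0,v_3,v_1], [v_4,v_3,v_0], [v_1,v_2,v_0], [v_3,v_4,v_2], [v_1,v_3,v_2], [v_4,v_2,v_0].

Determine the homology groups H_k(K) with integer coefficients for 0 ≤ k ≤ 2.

We work with the vertex ordering v_0 < v_1 < v_2 < v_3 < v_4. The simplices of K, each written with vertices in increasing order, are:

  0-simplices (5): [v_0], [v_1], [v_2], [v_3], [v_4]
  1-simplices (9): [v_0,v_1], [v_0,v_2], [v_0,v_3], [v_0,v_4], [v_1,v_2], [v_1,v_3], [v_2,v_3], [v_2,v_4], [v_3,v_4]
  2-simplices (6): [v_0,v_1,v_2], [v_0,v_1,v_3], [v_0,v_2,v_4], [v_0,v_3,v_4], [v_1,v_2,v_3], [v_2,v_3,v_4]

so the chain groups are C_0 ≅ Z^5, C_1 ≅ Z^9, C_2 ≅ Z^6.

The boundary map ∂_1: C_1 → C_0 is given by ∂[p,q] = [q] − [p]. For instance
  ∂[v_2,v_4] = [v_4] − [v_2].
The resulting 5×9 matrix has rank 4, and its Smith normal form has invariant factors (1,1,1,1).

The boundary map ∂_2: C_2 → C_1 maps a triangle to the signed sum of its edges. For instance
  ∂[v_0,v_2,v_4] = [v_2,v_4] − [v_0,v_4] + [v_0,v_2],
  ∂[v_0,v_3,v_4] = [v_3,v_4] − [v_0,v_4] + [v_0,v_3].
This gives a 9×6 integer matrix of rank 5; reducing to Smith normal form yields diagonal entries (1,1,1,1,1).

From H_k ≅ ker(∂_k) / im(∂_{k+1}) we obtain:

  H_0: rank C_0 − rank ∂_1 = 5 − 4 = 1, and the invariant factors of ∂_1 are all 1, so H_0 = Z.
  H_1: rank ker ∂_1 − rank ∂_2 = (9 − 4) − 5 = 0, and the invariant factors of ∂_2 are all 1, so H_1 = 0.
  H_2: rank ker ∂_2 − rank ∂_3 = (6 − 5) − 0 = 1, and there is no ∂_3, so H_2 = Z.

As a check, the Euler characteristic is 5 − 9 + 6 = 2, which agrees with 1 − 0 + 1 = 2.

H_0 ≅ Z,  H_1 = 0,  H_2 ≅ Z.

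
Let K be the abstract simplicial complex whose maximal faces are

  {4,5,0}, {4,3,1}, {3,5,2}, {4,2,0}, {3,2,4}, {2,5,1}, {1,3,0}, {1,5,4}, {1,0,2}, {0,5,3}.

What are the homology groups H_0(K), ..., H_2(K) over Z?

Order the vertices as 0 < 1 < 2 < 3 < 4 < 5. Listing each simplex with vertices in this order, K has dimension 2 with simplices:

  0-simplices (6): [0], [1], [2], [3], [4], [5]
  1-simplices (15): [0,1], [0,2], [0,3], [0,4], [0,5], [1,2], [1,3], [1,4], [1,5], [2,3], [2,4], [2,5], [3,4], [3,5], [4,5]
  2-simplices (10): [0,1,2], [0,1,3], [0,2,4], [0,3,5], [0,4,5], [1,2,5], [1,3,4], [1,4,5], [2,3,4], [2,3,5]

Hence C_0 ≅ Z^6, C_1 ≅ Z^15, C_2 ≅ Z^10.

∂_1: C_1 → C_0 sends each edge [p,q] (with p < q) to q − p.
This gives a 6×15 integer matrix of rank 5; reducing to Smith normal form yields diagonal entries (1,1,1,1,1).

The boundary map ∂_2: C_2 → C_1 sends each 2-simplex [p,q,r] to [q,r] − [p,r] + [p,q]. For instance
  ∂[0,1,3] = [1,3] − [0,3] + [0,1],
  ∂[0,1,2] = [1,2] − [0,2] + [0,1].
As a 15×10 matrix over Z this has rank 10, with invariant factors (1,1,1,1,1,1,1,1,1,2).

Reading off H_k = ker ∂_k / im ∂_{k+1}:

  H_0: rank C_0 − rank ∂_1 = 6 − 5 = 1, and the invariant factors of ∂_1 are all 1, so H_0 = Z.
  H_1: rank ker ∂_1 − rank ∂_2 = (15 − 5) − 10 = 0, and ∂_2 has invariant factor 2 > 1, so H_1 = Z_2.
  H_2: rank ker ∂_2 − rank ∂_3 = (10 − 10) − 0 = 0, and there is no ∂_3, so H_2 = 0.

(K is a triangulation of the real projective plane RP^2.)

H_0 ≅ Z,  H_1 ≅ Z_2,  H_2 = 0.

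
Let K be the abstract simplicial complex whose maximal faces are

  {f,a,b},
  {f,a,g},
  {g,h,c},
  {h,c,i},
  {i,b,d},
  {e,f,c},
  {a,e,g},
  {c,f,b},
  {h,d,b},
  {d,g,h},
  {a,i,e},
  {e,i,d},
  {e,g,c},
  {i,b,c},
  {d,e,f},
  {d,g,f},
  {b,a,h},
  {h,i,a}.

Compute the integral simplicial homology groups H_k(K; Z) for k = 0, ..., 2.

K has 9 vertices, 27 edges, 18 triangles.
rank ∂_0 = 0, rank ∂_1 = 8 ⇒ b_0 = 9 − 0 − 8 = 1; all invariant factors of ∂_1 are 1 so no torsion. So H_0 = Z.
rank ∂_1 = 8, rank ∂_2 = 18 ⇒ b_1 = 27 − 8 − 18 = 1; ∂_2 has invariant factor(s) [2] giving torsion. So H_1 = Z ⊕ Z/2.
rank ∂_2 = 18, rank ∂_3 = 0 ⇒ b_2 = 18 − 18 − 0 = 0. So H_2 = 0.

H_0 = Z,  H_1 = Z ⊕ Z/2,  H_2 = 0.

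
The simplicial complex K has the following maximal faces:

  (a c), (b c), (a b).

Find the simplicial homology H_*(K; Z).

Fix the vertex order a < b < c and write every simplex with vertices in increasing order. Then dim K = 1 and the simplices of K are:

  0-simplices (3): a, b, c
  1-simplices (3): ab, ac, bc

giving chain groups C_0 ≅ Z^3, C_1 ≅ Z^3.

Boundary ∂_1: C_1 → C_0 maps an edge to its endpoints' difference, ∂[p,q] = q − p. For instance
  ∂bc = c − b.
This gives a 3×3 integer matrix of rank 2; reducing to Smith normal form yields diagonal entries (1,1).

Computing H_k = (kernel of ∂_k) / (image of ∂_{k+1}):

  H_0: rank C_0 − rank ∂_1 = 3 − 2 = 1, and the invariant factors of ∂_1 are all 1, so H_0 = Z.
  H_1: rank ker ∂_1 − rank ∂_2 = (3 − 2) − 0 = 1, and there is no ∂_2, so H_1 = Z.

H_0 = Z,  H_1 = Z.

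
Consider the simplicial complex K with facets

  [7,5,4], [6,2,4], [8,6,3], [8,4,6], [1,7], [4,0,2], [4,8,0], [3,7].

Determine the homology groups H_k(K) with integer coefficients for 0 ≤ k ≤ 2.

We work with the vertex ordering 0 < 1 < 2 < 3 < 4 < 5 < 6 < 7 < 8. The simplices of K, each written with vertices in increasing order, are:

  0-simplices (9): [0], [1], [2], [3], [4], [5], [6], [7], [8]
  1-simplices (15): [0,2], [0,4], [0,8], [1,7], [2,4], [2,6], [3,6], [3,7], [3,8], [4,5], [4,6], [4,7], [4,8], [5,7], [6,8]
  2-simplices (6): [0,2,4], [0,4,8], [2,4,6], [3,6,8], [4,5,7], [4,6,8]

giving chain groups C_0 ≅ Z^9, C_1 ≅ Z^15, C_2 ≅ Z^6.

The boundary map ∂_1: C_1 → C_0 maps an edge to its endpoints' difference, ∂[p,q] = q − p.
As a 9×15 matrix over Z this has rank 8, with invariant factors (1,1,1,1,1,1,1,1).

∂_2: C_2 → C_1 maps a triangle to the signed sum of its edges. For instance
  ∂[3,6,8] = [6,8] − [3,8] + [3,6],
  ∂[2,4,6] = [4,6] − [2,6] + [2,4].
The 15×6 boundary matrix has rank 6 and Smith normal form diag(1,1,1,1,1,1).

Now H_k = ker ∂_k / im ∂_{k+1}, so:

  H_0: rank C_0 − rank ∂_1 = 9 − 8 = 1, and the invariant factors of ∂_1 are all 1, so H_0 ≅ Z.
  H_1: rank ker ∂_1 − rank ∂_2 = (15 − 8) − 6 = 1, and the invariant factors of ∂_2 are all 1, so H_1 ≅ Z.
  H_2: rank ker ∂_2 − rank ∂_3 = (6 − 6) − 0 = 0, and there is no ∂_3, so H_2 ≅ 0.

As a check, the Euler characteristic is 9 − 15 + 6 = 0, which agrees with 1 − 1 + 0 = 0.

H_0 = Z,  H_1 = Z,  H_2 = 0.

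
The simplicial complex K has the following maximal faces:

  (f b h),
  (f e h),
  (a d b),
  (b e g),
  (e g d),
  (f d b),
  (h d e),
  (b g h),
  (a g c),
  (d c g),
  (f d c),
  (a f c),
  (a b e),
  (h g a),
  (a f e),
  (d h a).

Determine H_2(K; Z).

H_2 = Z.

Take the total order a < b < c < d < e < f < g < h on the vertex set. Then K (dimension 2) consists of the simplices:

  0-simplices (8): a, b, c, d, e, f, g, h
  1-simplices (24): ab, ac, ad, ae, af, ag, ah, bd, be, bf, bg, bh, cd, cf, cg, de, df, dg, dh, ef, eg, eh, fh, gh
  2-simplices (16): abd, abe, acf, acg, adh, aef, agh, bdf, beg, bfh, bgh, cdf, cdg, deg, deh, efh

Hence C_0 ≅ Z^8, C_1 ≅ Z^24, C_2 ≅ Z^16.

∂_1: C_1 → C_0 sends each edge [p,q] (with p < q) to q − p. For instance
  ∂cf = f − c.
This gives a 8×24 integer matrix of rank 7; reducing to Smith normal form yields diagonal entries (1,1,1,1,1,1,1).

∂_2: C_2 → C_1 acts by ∂[p,q,r] = [q,r] − [p,r] + [p,q]. For instance
  ∂deh = eh − dh + de,
  ∂abd = bd − ad + ab.
As a 24×16 matrix over Z this has rank 15, with invariant factors (1,1,1,1,1,1,1,1,1,1,1,1,1,1,1).

Reading off H_k = ker ∂_k / im ∂_{k+1}:

  H_2: rank ker ∂_2 − rank ∂_3 = (16 − 15) − 0 = 1, and there is no ∂_3, so H_2 = Z.

(K is a triangulation of the torus T^2.)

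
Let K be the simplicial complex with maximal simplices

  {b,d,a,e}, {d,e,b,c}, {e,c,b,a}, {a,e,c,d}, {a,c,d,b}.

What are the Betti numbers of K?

We work with the vertex ordering a < b < c < d < e. The simplices of K, each written with vertices in increasing order, are:

  0-simplices (5): a, b, c, d, e
  1-simplices (10): ab, ac, ad, ae, bc, bd, be, cd, ce, de
  2-simplices (10): abc, abd, abe, acd, ace, ade, bcd, bce, bde, cde
  3-simplices (5): abcd, abce, abde, acde, bcde

giving chain groups C_0 ≅ Z^5, C_1 ≅ Z^10, C_2 ≅ Z^10, C_3 ≅ Z^5.

The boundary map ∂_1: C_1 → C_0 maps an edge to its endpoints' difference, ∂[p,q] = q − p.
The resulting 5×10 matrix has rank 4, and its Smith normal form has invariant factors (1,1,1,1).

The boundary map ∂_2: C_2 → C_1 maps a triangle to the signed sum of its edges. For instance
  ∂abd = bd − ad + ab,
  ∂abc = bc − ac + ab.
This gives a 10×10 integer matrix of rank 6; reducing to Smith normal form yields diagonal entries (1,1,1,1,1,1).

∂_3: C_3 → C_2 sends each 3-simplex σ to the alternating sum Σ_i (−1)^i (σ with its i-th vertex removed). For instance
  ∂abcd = bcd − acd + abd − abc,
  ∂abde = bde − ade + abe − abd.
As a 10×5 matrix over Z this has rank 4, with invariant factors (1,1,1,1).

From H_k ≅ ker(∂_k) / im(∂_{k+1}) we obtain:

  H_0: rank C_0 − rank ∂_1 = 5 − 4 = 1, and the invariant factors of ∂_1 are all 1, so H_0 = Z.
  H_1: rank ker ∂_1 − rank ∂_2 = (10 − 4) − 6 = 0, and the invariant factors of ∂_2 are all 1, so H_1 = 0.
  H_2: rank ker ∂_2 − rank ∂_3 = (10 − 6) − 4 = 0, and the invariant factors of ∂_3 are all 1, so H_2 = 0.
  H_3: rank ker ∂_3 − rank ∂_4 = (5 − 4) − 0 = 1, and there is no ∂_4, so H_3 = Z.

Hence the Betti numbers are b_0 = 1, b_1 = 0, b_2 = 0, b_3 = 1.

b_0 = 1, b_1 = 0, b_2 = 0, b_3 = 1.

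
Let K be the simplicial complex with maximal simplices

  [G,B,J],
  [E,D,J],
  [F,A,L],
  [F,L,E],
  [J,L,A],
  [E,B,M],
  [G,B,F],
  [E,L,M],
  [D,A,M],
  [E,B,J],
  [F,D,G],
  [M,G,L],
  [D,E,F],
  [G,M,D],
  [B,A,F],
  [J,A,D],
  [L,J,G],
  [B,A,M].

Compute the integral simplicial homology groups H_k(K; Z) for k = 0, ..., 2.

H_0 = Z,  H_1 = Z^2,  H_2 = Z.

Fix the vertex order A < B < D < E < F < G < J < L < M and write every simplex with vertices in increasing order. Then dim K = 2 and the simplices of K are:

  0-simplices (9): A, B, D, E, F, G, J, L, M
  1-simplices (27): AB, AD, AF, AJ, AL, AM, BE, BF, BG, BJ, BM, DE, DF, DG, DJ, DM, EF, EJ, EL, EM, FG, FL, GJ, GL, GM, JL, LM
  2-simplices (18): ABF, ABM, ADJ, ADM, AFL, AJL, BEJ, BEM, BFG, BGJ, DEF, DEJ, DFG, DGM, EFL, ELM, GJL, GLM

giving chain groups C_0 ≅ Z^9, C_1 ≅ Z^27, C_2 ≅ Z^18.

∂_1: C_1 → C_0 sends each edge [p,q] (with p < q) to q − p.
This gives a 9×27 integer matrix of rank 8; reducing to Smith normal form yields diagonal entries (1,1,1,1,1,1,1,1).

The boundary map ∂_2: C_2 → C_1 sends each 2-simplex [p,q,r] to [q,r] − [p,r] + [p,q]. For instance
  ∂ADJ = DJ − AJ + AD,
  ∂BGJ = GJ − BJ + BG.
As a 27×18 matrix over Z this has rank 17, with invariant factors (1,1,1,1,1,1,1,1,1,1,1,1,1,1,1,1,1).

Computing H_k = (kernel of ∂_k) / (image of ∂_{k+1}):

  H_0: rank C_0 − rank ∂_1 = 9 − 8 = 1, and the invariant factors of ∂_1 are all 1, so H_0 ≅ Z.
  H_1: rank ker ∂_1 − rank ∂_2 = (27 − 8) − 17 = 2, and the invariant factors of ∂_2 are all 1, so H_1 ≅ Z^2.
  H_2: rank ker ∂_2 − rank ∂_3 = (18 − 17) − 0 = 1, and there is no ∂_3, so H_2 ≅ Z.

(K is a triangulation of the torus T^2.)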